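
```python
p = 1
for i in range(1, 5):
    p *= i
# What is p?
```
Trace:
  p=1
  p=1, i=1
  p=2, i=2
  p=6, i=3
  p=24, i=4

Final answer: 24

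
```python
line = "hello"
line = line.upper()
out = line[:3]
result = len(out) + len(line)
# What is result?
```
Trace:
  line='hello'
  line='HELLO'
  line='HELLO', out='HEL'
  line='HELLO', out='HEL', result=8

Final answer: 8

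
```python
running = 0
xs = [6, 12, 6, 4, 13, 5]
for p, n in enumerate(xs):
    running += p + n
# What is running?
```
Trace:
  running=0
  running=6, p=0, n=6
  running=19, p=1, n=12
  running=27, p=2, n=6
  running=34, p=3, n=4
  running=51, p=4, n=13
  running=61, p=5, n=5

Final answer: 61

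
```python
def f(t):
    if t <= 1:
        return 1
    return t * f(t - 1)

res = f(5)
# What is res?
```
Call trace:
f(t=5)
  f(t=4)
    f(t=3)
      f(t=2)
        f(t=1)
        -> return 1
      -> return 2
    -> return 6
  -> return 24
-> return 120

Final answer: 120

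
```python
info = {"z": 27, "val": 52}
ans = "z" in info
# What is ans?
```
Trace:
  info={'z': 27, 'val': 52}
  info={'z': 27, 'val': 52}, ans=True

Final answer: True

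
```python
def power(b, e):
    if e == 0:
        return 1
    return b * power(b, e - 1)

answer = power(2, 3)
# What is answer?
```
Call trace:
power(b=2, e=3)
  power(b=2, e=2)
    power(b=2, e=1)
      power(b=2, e=0)
      -> return 1
    -> return 2
  -> return 4
-> return 8

Final answer: 8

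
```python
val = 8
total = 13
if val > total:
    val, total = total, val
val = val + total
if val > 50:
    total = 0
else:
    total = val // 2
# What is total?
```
Trace:
  val=8
  val=8, total=13
  val=8, total=13
  val=21, total=13
  val=21, total=10

Final answer: 10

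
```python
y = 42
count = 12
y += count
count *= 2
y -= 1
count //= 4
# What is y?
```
Trace:
  y=42
  y=42, count=12
  y=54, count=12
  y=54, count=24
  y=53, count=24
  y=53, count=6

Final answer: 53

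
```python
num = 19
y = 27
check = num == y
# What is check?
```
Trace:
  num=19
  num=19, y=27
  num=19, y=27, check=False

Final answer: False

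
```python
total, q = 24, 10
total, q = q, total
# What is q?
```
Trace:
  total=24, q=10
  total=10, q=24

Final answer: 24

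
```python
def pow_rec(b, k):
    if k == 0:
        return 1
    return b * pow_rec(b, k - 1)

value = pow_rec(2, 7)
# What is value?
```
Call trace:
pow_rec(b=2, k=7)
  pow_rec(b=2, k=6)
    pow_rec(b=2, k=5)
      pow_rec(b=2, k=4)
        pow_rec(b=2, k=3)
          pow_rec(b=2, k=2)
            pow_rec(b=2, k=1)
              pow_rec(b=2, k=0)
              -> return 1
            -> return 2
          -> return 4
        -> return 8
      -> return 16
    -> return 32
  -> return 64
-> return 128

Final answer: 128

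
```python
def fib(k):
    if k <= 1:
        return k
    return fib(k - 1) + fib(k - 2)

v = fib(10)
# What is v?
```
Call trace (a repeated sub-call is expanded the first time; later identical calls just restate its return value):
fib(k=10)
  fib(k=9)
    fib(k=8)
      fib(k=7)
        fib(k=6)
          fib(k=5)
            fib(k=4)
              fib(k=3)
                fib(k=2)
                  fib(k=1)
                  -> return 1
                  fib(k=0)
                  -> return 0
                -> return 1
                fib(k=1)
                -> return 1
              -> return 2
              fib(k=2) -> return 1  (same call as traced above)
            -> return 3
            fib(k=3) -> return 2  (same call as traced above)
          -> return 5
          fib(k=4) -> return 3  (same call as traced above)
        -> return 8
        fib(k=5) -> return 5  (same call as traced above)
      -> return 13
      fib(k=6) -> return 8  (same call as traced above)
    -> return 21
    fib(k=7) -> return 13  (same call as traced above)
  -> return 34
  fib(k=8) -> return 21  (same call as traced above)
-> return 55

Final answer: 55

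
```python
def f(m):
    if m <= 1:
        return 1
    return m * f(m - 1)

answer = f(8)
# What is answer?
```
Call trace:
f(m=8)
  f(m=7)
    f(m=6)
      f(m=5)
        f(m=4)
          f(m=3)
            f(m=2)
              f(m=1)
              -> return 1
            -> return 2
          -> return 6
        -> return 24
      -> return 120
    -> return 720
  -> return 5040
-> return 40320

Final answer: 40320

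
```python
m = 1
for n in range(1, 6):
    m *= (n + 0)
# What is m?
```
Trace:
  m=1
  m=1, n=1
  m=2, n=2
  m=6, n=3
  m=24, n=4
  m=120, n=5

Final answer: 120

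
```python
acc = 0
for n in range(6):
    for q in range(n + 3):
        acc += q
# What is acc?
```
Trace:
  acc=0
  acc=0, n=0, q=0
  acc=1, n=0, q=1
  acc=3, n=0, q=2
  acc=3, n=1, q=0
  acc=4, n=1, q=1
  acc=6, n=1, q=2
  acc=9, n=1, q=3
  acc=9, n=2, q=0
  acc=10, n=2, q=1
  acc=12, n=2, q=2
  acc=15, n=2, q=3
  acc=19, n=2, q=4
  acc=19, n=3, q=0
  acc=20, n=3, q=1
  acc=22, n=3, q=2
  acc=25, n=3, q=3
  acc=29, n=3, q=4
  acc=34, n=3, q=5
  acc=34, n=4, q=0
  acc=35, n=4, q=1
  acc=37, n=4, q=2
  acc=40, n=4, q=3
  acc=44, n=4, q=4
  acc=49, n=4, q=5
  acc=55, n=4, q=6
  acc=55, n=5, q=0
  acc=56, n=5, q=1
  acc=58, n=5, q=2
  acc=61, n=5, q=3
  acc=65, n=5, q=4
  acc=70, n=5, q=5
  acc=76, n=5, q=6
  acc=83, n=5, q=7

Final answer: 83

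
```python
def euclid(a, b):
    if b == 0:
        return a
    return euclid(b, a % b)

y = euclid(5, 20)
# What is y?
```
Call trace:
euclid(a=5, b=20)
  euclid(a=20, b=5)
    euclid(a=5, b=0)
    -> return 5
  -> return 5
-> return 5

Final answer: 5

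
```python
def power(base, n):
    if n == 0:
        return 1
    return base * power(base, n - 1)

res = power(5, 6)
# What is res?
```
Call trace:
power(base=5, n=6)
  power(base=5, n=5)
    power(base=5, n=4)
      power(base=5, n=3)
        power(base=5, n=2)
          power(base=5, n=1)
            power(base=5, n=0)
            -> return 1
          -> return 5
        -> return 25
      -> return 125
    -> return 625
  -> return 3125
-> return 15625

Final answer: 15625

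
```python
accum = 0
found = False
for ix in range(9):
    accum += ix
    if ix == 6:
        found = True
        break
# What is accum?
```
Trace:
  accum=0
  accum=0, found=False
  accum=0, found=False, ix=0
  accum=1, found=False, ix=1
  accum=3, found=False, ix=2
  accum=6, found=False, ix=3
  accum=10, found=False, ix=4
  accum=15, found=False, ix=5
  accum=21, found=True, ix=6

Final answer: 21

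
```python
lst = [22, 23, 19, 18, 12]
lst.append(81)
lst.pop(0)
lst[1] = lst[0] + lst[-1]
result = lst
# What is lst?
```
Trace:
  lst=[22, 23, 19, 18, 12]
  lst=[22, 23, 19, 18, 12, 81]
  lst=[23, 19, 18, 12, 81]
  lst=[23, 104, 18, 12, 81]
  lst=[23, 104, 18, 12, 81], result=[23, 104, 18, 12, 81]

Final answer: [23, 104, 18, 12, 81]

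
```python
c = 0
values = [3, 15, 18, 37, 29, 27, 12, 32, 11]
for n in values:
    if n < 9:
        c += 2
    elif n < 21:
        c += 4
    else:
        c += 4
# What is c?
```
Trace:
  c=0
  c=2, n=3
  c=6, n=15
  c=10, n=18
  c=14, n=37
  c=18, n=29
  c=22, n=27
  c=26, n=12
  c=30, n=32
  c=34, n=11

Final answer: 34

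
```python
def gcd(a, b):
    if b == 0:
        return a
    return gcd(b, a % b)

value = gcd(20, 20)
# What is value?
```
Call trace:
gcd(a=20, b=20)
  gcd(a=20, b=0)
  -> return 20
-> return 20

Final answer: 20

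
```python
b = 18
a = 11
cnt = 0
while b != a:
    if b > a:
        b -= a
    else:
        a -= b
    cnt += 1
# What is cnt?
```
Trace:
  b=18
  b=18, a=11
  b=18, a=11, cnt=0
  b=7, a=11, cnt=1
  b=7, a=4, cnt=2
  b=3, a=4, cnt=3
  b=3, a=1, cnt=4
  b=2, a=1, cnt=5
  b=1, a=1, cnt=6

Final answer: 6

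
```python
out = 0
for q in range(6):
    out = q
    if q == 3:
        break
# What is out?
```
Trace:
  out=0
  out=0, q=0
  out=1, q=1
  out=2, q=2
  out=3, q=3

Final answer: 3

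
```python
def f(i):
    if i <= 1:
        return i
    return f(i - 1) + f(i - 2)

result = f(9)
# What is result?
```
Call trace (a repeated sub-call is expanded the first time; later identical calls just restate its return value):
f(i=9)
  f(i=8)
    f(i=7)
      f(i=6)
        f(i=5)
          f(i=4)
            f(i=3)
              f(i=2)
                f(i=1)
                -> return 1
                f(i=0)
                -> return 0
              -> return 1
              f(i=1)
              -> return 1
            -> return 2
            f(i=2) -> return 1  (same call as traced above)
          -> return 3
          f(i=3) -> return 2  (same call as traced above)
        -> return 5
        f(i=4) -> return 3  (same call as traced above)
      -> return 8
      f(i=5) -> return 5  (same call as traced above)
    -> return 13
    f(i=6) -> return 8  (same call as traced above)
  -> return 21
  f(i=7) -> return 13  (same call as traced above)
-> return 34

Final answer: 34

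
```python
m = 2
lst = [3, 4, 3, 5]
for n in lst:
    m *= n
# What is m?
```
Trace:
  m=2
  m=6, n=3
  m=24, n=4
  m=72, n=3
  m=360, n=5

Final answer: 360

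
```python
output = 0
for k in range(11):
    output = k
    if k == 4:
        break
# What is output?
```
Trace:
  output=0
  output=0, k=0
  output=1, k=1
  output=2, k=2
  output=3, k=3
  output=4, k=4

Final answer: 4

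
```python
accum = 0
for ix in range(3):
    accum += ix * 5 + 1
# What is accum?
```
Trace:
  accum=0
  accum=1, ix=0
  accum=7, ix=1
  accum=18, ix=2

Final answer: 18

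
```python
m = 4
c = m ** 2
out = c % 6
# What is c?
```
Trace:
  m=4
  m=4, c=16
  m=4, c=16, out=4

Final answer: 16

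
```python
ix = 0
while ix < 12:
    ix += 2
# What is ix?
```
Trace:
  ix=0
  ix=2
  ix=4
  ix=6
  ix=8
  ix=10
  ix=12

Final answer: 12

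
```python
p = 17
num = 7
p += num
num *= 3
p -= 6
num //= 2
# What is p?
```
Trace:
  p=17
  p=17, num=7
  p=24, num=7
  p=24, num=21
  p=18, num=21
  p=18, num=10

Final answer: 18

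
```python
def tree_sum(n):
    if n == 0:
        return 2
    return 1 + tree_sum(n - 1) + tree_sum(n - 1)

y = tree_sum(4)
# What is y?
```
Call trace (a repeated sub-call is expanded the first time; later identical calls just restate its return value):
tree_sum(n=4)
  tree_sum(n=3)
    tree_sum(n=2)
      tree_sum(n=1)
        tree_sum(n=0)
        -> return 2
        tree_sum(n=0)
        -> return 2
      -> return 5
      tree_sum(n=1) -> return 5  (same call as traced above)
    -> return 11
    tree_sum(n=2) -> return 11  (same call as traced above)
  -> return 23
  tree_sum(n=3) -> return 23  (same call as traced above)
-> return 47

Final answer: 47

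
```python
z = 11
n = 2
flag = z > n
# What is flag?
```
Trace:
  z=11
  z=11, n=2
  z=11, n=2, flag=True

Final answer: True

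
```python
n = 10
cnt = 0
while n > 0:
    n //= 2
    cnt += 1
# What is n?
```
Trace:
  n=10
  n=10, cnt=0
  n=5, cnt=1
  n=2, cnt=2
  n=1, cnt=3
  n=0, cnt=4

Final answer: 0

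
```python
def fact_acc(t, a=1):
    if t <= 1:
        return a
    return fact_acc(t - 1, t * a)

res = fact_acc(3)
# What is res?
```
Call trace:
fact_acc(t=3, a=1)
  fact_acc(t=2, a=3)
    fact_acc(t=1, a=6)
    -> return 6
  -> return 6
-> return 6

Final answer: 6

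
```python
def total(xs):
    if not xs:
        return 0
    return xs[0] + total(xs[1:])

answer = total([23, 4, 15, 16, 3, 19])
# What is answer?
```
Call trace:
total(xs=[23, 4, 15, 16, 3, 19])
  total(xs=[4, 15, 16, 3, 19])
    total(xs=[15, 16, 3, 19])
      total(xs=[16, 3, 19])
        total(xs=[3, 19])
          total(xs=[19])
            total(xs=[])
            -> return 0
          -> return 19
        -> return 22
      -> return 38
    -> return 53
  -> return 57
-> return 80

Final answer: 80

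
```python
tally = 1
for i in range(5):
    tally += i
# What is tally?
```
Trace:
  tally=1
  tally=1, i=0
  tally=2, i=1
  tally=4, i=2
  tally=7, i=3
  tally=11, i=4

Final answer: 11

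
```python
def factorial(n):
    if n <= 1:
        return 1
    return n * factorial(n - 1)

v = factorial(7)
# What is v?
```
Call trace:
factorial(n=7)
  factorial(n=6)
    factorial(n=5)
      factorial(n=4)
        factorial(n=3)
          factorial(n=2)
            factorial(n=1)
            -> return 1
          -> return 2
        -> return 6
      -> return 24
    -> return 120
  -> return 720
-> return 5040

Final answer: 5040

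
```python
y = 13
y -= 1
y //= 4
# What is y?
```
Trace:
  y=13
  y=12
  y=3

Final answer: 3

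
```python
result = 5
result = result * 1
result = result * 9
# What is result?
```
Trace:
  result=5
  result=5
  result=45

Final answer: 45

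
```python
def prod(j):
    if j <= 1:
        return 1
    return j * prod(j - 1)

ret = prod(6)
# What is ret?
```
Call trace:
prod(j=6)
  prod(j=5)
    prod(j=4)
      prod(j=3)
        prod(j=2)
          prod(j=1)
          -> return 1
        -> return 2
      -> return 6
    -> return 24
  -> return 120
-> return 720

Final answer: 720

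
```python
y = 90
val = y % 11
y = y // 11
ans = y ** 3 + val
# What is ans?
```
Trace:
  y=90
  y=90, val=2
  y=8, val=2
  y=8, val=2, ans=514

Final answer: 514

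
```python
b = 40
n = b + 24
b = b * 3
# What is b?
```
Trace:
  b=40
  b=40, n=64
  b=120, n=64

Final answer: 120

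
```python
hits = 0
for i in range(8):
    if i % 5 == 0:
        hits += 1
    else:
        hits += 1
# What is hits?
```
Trace:
  hits=0
  hits=1, i=0
  hits=2, i=1
  hits=3, i=2
  hits=4, i=3
  hits=5, i=4
  hits=6, i=5
  hits=7, i=6
  hits=8, i=7

Final answer: 8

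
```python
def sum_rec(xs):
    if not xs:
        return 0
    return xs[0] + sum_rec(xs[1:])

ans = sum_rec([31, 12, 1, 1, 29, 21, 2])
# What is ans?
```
Call trace:
sum_rec(xs=[31, 12, 1, 1, 29, 21, 2])
  sum_rec(xs=[12, 1, 1, 29, 21, 2])
    sum_rec(xs=[1, 1, 29, 21, 2])
      sum_rec(xs=[1, 29, 21, 2])
        sum_rec(xs=[29, 21, 2])
          sum_rec(xs=[21, 2])
            sum_rec(xs=[2])
              sum_rec(xs=[])
              -> return 0
            -> return 2
          -> return 23
        -> return 52
      -> return 53
    -> return 54
  -> return 66
-> return 97

Final answer: 97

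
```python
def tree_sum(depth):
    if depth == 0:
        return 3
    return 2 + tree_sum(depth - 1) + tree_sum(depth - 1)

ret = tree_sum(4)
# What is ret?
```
Call trace (a repeated sub-call is expanded the first time; later identical calls just restate its return value):
tree_sum(depth=4)
  tree_sum(depth=3)
    tree_sum(depth=2)
      tree_sum(depth=1)
        tree_sum(depth=0)
        -> return 3
        tree_sum(depth=0)
        -> return 3
      -> return 8
      tree_sum(depth=1) -> return 8  (same call as traced above)
    -> return 18
    tree_sum(depth=2) -> return 18  (same call as traced above)
  -> return 38
  tree_sum(depth=3) -> return 38  (same call as traced above)
-> return 78

Final answer: 78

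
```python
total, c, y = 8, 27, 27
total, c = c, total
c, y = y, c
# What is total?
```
Trace:
  total=8, c=27, y=27
  total=27, c=8, y=27
  total=27, c=27, y=8

Final answer: 27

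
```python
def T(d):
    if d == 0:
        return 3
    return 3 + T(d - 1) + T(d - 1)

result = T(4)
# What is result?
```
Call trace (a repeated sub-call is expanded the first time; later identical calls just restate its return value):
T(d=4)
  T(d=3)
    T(d=2)
      T(d=1)
        T(d=0)
        -> return 3
        T(d=0)
        -> return 3
      -> return 9
      T(d=1) -> return 9  (same call as traced above)
    -> return 21
    T(d=2) -> return 21  (same call as traced above)
  -> return 45
  T(d=3) -> return 45  (same call as traced above)
-> return 93

Final answer: 93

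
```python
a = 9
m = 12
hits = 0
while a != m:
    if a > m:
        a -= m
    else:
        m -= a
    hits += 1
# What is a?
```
Trace:
  a=9
  a=9, m=12
  a=9, m=12, hits=0
  a=9, m=3, hits=1
  a=6, m=3, hits=2
  a=3, m=3, hits=3

Final answer: 3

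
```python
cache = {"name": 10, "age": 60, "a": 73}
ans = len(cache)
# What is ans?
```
Trace:
  cache={'name': 10, 'age': 60, 'a': 73}
  cache={'name': 10, 'age': 60, 'a': 73}, ans=3

Final answer: 3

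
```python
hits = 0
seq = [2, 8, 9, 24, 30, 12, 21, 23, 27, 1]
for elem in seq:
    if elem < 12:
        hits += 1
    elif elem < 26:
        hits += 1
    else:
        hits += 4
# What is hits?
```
Trace:
  hits=0
  hits=1, elem=2
  hits=2, elem=8
  hits=3, elem=9
  hits=4, elem=24
  hits=8, elem=30
  hits=9, elem=12
  hits=10, elem=21
  hits=11, elem=23
  hits=15, elem=27
  hits=16, elem=1

Final answer: 16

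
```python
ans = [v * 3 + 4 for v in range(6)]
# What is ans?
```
Trace:
  v=0
  v=1
  v=2
  v=3
  v=4
  v=5
  ans=[4, 7, 10, 13, 16, 19]

Final answer: [4, 7, 10, 13, 16, 19]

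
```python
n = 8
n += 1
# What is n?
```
Trace:
  n=8
  n=9

Final answer: 9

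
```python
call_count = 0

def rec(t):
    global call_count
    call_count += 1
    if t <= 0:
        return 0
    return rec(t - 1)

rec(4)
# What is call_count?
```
Call trace:
rec(t=4)
  rec(t=3)
    rec(t=2)
      rec(t=1)
        rec(t=0)
        -> return 0
      -> return 0
    -> return 0
  -> return 0
-> return 0

call_count is incremented once per call. rec is entered once for each t = 4, 3, 2, 1, 0 (the t <= 0 call returns without recursing), i.e. 4 + 1 calls.
call_count = 5

Final answer: 5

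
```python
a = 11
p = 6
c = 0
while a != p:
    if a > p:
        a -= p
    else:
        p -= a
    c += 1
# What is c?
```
Trace:
  a=11
  a=11, p=6
  a=11, p=6, c=0
  a=5, p=6, c=1
  a=5, p=1, c=2
  a=4, p=1, c=3
  a=3, p=1, c=4
  a=2, p=1, c=5
  a=1, p=1, c=6

Final answer: 6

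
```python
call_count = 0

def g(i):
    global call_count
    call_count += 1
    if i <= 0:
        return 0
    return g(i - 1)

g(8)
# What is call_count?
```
Call trace:
g(i=8)
  g(i=7)
    g(i=6)
      g(i=5)
        g(i=4)
          g(i=3)
            g(i=2)
              g(i=1)
                g(i=0)
                -> return 0
              -> return 0
            -> return 0
          -> return 0
        -> return 0
      -> return 0
    -> return 0
  -> return 0
-> return 0

call_count is incremented once per call. g is entered once for each i = 8, 7, 6, 5, 4, 3, 2, 1, 0 (the i <= 0 call returns without recursing), i.e. 8 + 1 calls.
call_count = 9

Final answer: 9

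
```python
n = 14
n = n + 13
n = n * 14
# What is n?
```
Trace:
  n=14
  n=27
  n=378

Final answer: 378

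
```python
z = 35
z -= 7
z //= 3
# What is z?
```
Trace:
  z=35
  z=28
  z=9

Final answer: 9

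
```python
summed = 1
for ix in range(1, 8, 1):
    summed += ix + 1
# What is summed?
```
Trace:
  summed=1
  summed=3, ix=1
  summed=6, ix=2
  summed=10, ix=3
  summed=15, ix=4
  summed=21, ix=5
  summed=28, ix=6
  summed=36, ix=7

Final answer: 36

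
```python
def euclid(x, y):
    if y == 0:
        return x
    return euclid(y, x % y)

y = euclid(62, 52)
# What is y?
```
Call trace:
euclid(x=62, y=52)
  euclid(x=52, y=10)
    euclid(x=10, y=2)
      euclid(x=2, y=0)
      -> return 2
    -> return 2
  -> return 2
-> return 2

Final answer: 2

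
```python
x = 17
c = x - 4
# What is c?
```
Trace:
  x=17
  x=17, c=13

Final answer: 13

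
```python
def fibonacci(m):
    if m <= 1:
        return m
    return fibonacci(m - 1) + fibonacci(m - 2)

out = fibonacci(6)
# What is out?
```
Call trace (a repeated sub-call is expanded the first time; later identical calls just restate its return value):
fibonacci(m=6)
  fibonacci(m=5)
    fibonacci(m=4)
      fibonacci(m=3)
        fibonacci(m=2)
          fibonacci(m=1)
          -> return 1
          fibonacci(m=0)
          -> return 0
        -> return 1
        fibonacci(m=1)
        -> return 1
      -> return 2
      fibonacci(m=2) -> return 1  (same call as traced above)
    -> return 3
    fibonacci(m=3) -> return 2  (same call as traced above)
  -> return 5
  fibonacci(m=4) -> return 3  (same call as traced above)
-> return 8

Final answer: 8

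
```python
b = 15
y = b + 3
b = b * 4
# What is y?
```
Trace:
  b=15
  b=15, y=18
  b=60, y=18

Final answer: 18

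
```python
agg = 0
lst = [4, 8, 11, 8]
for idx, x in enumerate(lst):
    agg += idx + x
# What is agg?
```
Trace:
  agg=0
  agg=4, idx=0, x=4
  agg=13, idx=1, x=8
  agg=26, idx=2, x=11
  agg=37, idx=3, x=8

Final answer: 37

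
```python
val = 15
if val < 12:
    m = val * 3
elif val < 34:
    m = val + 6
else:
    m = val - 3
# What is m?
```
Trace:
  val=15
  val=15, m=21

Final answer: 21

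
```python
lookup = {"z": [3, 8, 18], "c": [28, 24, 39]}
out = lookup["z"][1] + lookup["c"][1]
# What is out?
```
Trace:
  lookup={'z': [3, 8, 18], 'c': [28, 24, 39]}
  lookup={'z': [3, 8, 18], 'c': [28, 24, 39]}, out=32

Final answer: 32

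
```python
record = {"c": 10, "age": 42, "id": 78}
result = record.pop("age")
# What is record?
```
Trace:
  record={'c': 10, 'age': 42, 'id': 78}
  record={'c': 10, 'id': 78}, result=42

Final answer: {'c': 10, 'id': 78}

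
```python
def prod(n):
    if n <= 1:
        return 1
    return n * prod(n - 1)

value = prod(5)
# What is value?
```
Call trace:
prod(n=5)
  prod(n=4)
    prod(n=3)
      prod(n=2)
        prod(n=1)
        -> return 1
      -> return 2
    -> return 6
  -> return 24
-> return 120

Final answer: 120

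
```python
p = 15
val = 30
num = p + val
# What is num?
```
Trace:
  p=15
  p=15, val=30
  p=15, val=30, num=45

Final answer: 45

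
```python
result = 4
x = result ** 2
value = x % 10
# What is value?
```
Trace:
  result=4
  result=4, x=16
  result=4, x=16, value=6

Final answer: 6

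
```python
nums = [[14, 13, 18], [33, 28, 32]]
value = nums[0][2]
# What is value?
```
Trace:
  nums=[[14, 13, 18], [33, 28, 32]]
  nums=[[14, 13, 18], [33, 28, 32]], value=18

Final answer: 18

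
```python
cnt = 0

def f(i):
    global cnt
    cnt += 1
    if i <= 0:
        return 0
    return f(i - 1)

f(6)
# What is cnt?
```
Call trace:
f(i=6)
  f(i=5)
    f(i=4)
      f(i=3)
        f(i=2)
          f(i=1)
            f(i=0)
            -> return 0
          -> return 0
        -> return 0
      -> return 0
    -> return 0
  -> return 0
-> return 0

cnt is incremented once per call. f is entered once for each i = 6, 5, 4, 3, 2, 1, 0 (the i <= 0 call returns without recursing), i.e. 6 + 1 calls.
cnt = 7

Final answer: 7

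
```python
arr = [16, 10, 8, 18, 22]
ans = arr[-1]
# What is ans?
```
Trace:
  arr=[16, 10, 8, 18, 22]
  arr=[16, 10, 8, 18, 22], ans=22

Final answer: 22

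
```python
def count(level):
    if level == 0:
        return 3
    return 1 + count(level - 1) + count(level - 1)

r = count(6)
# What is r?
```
Call trace (a repeated sub-call is expanded the first time; later identical calls just restate its return value):
count(level=6)
  count(level=5)
    count(level=4)
      count(level=3)
        count(level=2)
          count(level=1)
            count(level=0)
            -> return 3
            count(level=0)
            -> return 3
          -> return 7
          count(level=1) -> return 7  (same call as traced above)
        -> return 15
        count(level=2) -> return 15  (same call as traced above)
      -> return 31
      count(level=3) -> return 31  (same call as traced above)
    -> return 63
    count(level=4) -> return 63  (same call as traced above)
  -> return 127
  count(level=5) -> return 127  (same call as traced above)
-> return 255

Final answer: 255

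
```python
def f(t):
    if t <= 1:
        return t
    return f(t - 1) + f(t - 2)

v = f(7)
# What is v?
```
Call trace (a repeated sub-call is expanded the first time; later identical calls just restate its return value):
f(t=7)
  f(t=6)
    f(t=5)
      f(t=4)
        f(t=3)
          f(t=2)
            f(t=1)
            -> return 1
            f(t=0)
            -> return 0
          -> return 1
          f(t=1)
          -> return 1
        -> return 2
        f(t=2) -> return 1  (same call as traced above)
      -> return 3
      f(t=3) -> return 2  (same call as traced above)
    -> return 5
    f(t=4) -> return 3  (same call as traced above)
  -> return 8
  f(t=5) -> return 5  (same call as traced above)
-> return 13

Final answer: 13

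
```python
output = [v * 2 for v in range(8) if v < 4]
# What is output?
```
Trace:
  v=0
  v=1
  v=2
  v=3
  v=4
  v=5
  v=6
  v=7
  output=[0, 2, 4, 6]

Final answer: [0, 2, 4, 6]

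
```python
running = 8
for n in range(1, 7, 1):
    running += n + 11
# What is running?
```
Trace:
  running=8
  running=20, n=1
  running=33, n=2
  running=47, n=3
  running=62, n=4
  running=78, n=5
  running=95, n=6

Final answer: 95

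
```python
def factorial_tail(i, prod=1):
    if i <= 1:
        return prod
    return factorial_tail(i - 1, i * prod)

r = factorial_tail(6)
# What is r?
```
Call trace:
factorial_tail(i=6, prod=1)
  factorial_tail(i=5, prod=6)
    factorial_tail(i=4, prod=30)
      factorial_tail(i=3, prod=120)
        factorial_tail(i=2, prod=360)
          factorial_tail(i=1, prod=720)
          -> return 720
        -> return 720
      -> return 720
    -> return 720
  -> return 720
-> return 720

Final answer: 720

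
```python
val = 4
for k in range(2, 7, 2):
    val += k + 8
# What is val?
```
Trace:
  val=4
  val=14, k=2
  val=26, k=4
  val=40, k=6

Final answer: 40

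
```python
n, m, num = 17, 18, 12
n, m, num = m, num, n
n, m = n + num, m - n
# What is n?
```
Trace:
  n=17, m=18, num=12
  n=18, m=12, num=17
  n=35, m=-6, num=17

Final answer: 35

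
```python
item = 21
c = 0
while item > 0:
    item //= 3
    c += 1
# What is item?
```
Trace:
  item=21
  item=21, c=0
  item=7, c=1
  item=2, c=2
  item=0, c=3

Final answer: 0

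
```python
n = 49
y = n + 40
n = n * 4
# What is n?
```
Trace:
  n=49
  n=49, y=89
  n=196, y=89

Final answer: 196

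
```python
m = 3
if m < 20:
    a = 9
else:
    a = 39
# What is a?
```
Trace:
  m=3
  m=3, a=9

Final answer: 9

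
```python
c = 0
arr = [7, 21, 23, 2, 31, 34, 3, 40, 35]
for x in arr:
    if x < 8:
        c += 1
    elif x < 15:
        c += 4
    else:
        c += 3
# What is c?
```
Trace:
  c=0
  c=1, x=7
  c=4, x=21
  c=7, x=23
  c=8, x=2
  c=11, x=31
  c=14, x=34
  c=15, x=3
  c=18, x=40
  c=21, x=35

Final answer: 21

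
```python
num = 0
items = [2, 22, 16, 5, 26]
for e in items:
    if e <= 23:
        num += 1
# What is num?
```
Trace:
  num=0
  num=1, e=2
  num=2, e=22
  num=3, e=16
  num=4, e=5
  num=4, e=26

Final answer: 4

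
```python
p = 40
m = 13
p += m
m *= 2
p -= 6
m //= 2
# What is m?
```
Trace:
  p=40
  p=40, m=13
  p=53, m=13
  p=53, m=26
  p=47, m=26
  p=47, m=13

Final answer: 13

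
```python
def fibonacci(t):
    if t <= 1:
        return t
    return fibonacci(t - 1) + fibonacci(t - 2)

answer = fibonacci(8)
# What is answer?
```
Call trace (a repeated sub-call is expanded the first time; later identical calls just restate its return value):
fibonacci(t=8)
  fibonacci(t=7)
    fibonacci(t=6)
      fibonacci(t=5)
        fibonacci(t=4)
          fibonacci(t=3)
            fibonacci(t=2)
              fibonacci(t=1)
              -> return 1
              fibonacci(t=0)
              -> return 0
            -> return 1
            fibonacci(t=1)
            -> return 1
          -> return 2
          fibonacci(t=2) -> return 1  (same call as traced above)
        -> return 3
        fibonacci(t=3) -> return 2  (same call as traced above)
      -> return 5
      fibonacci(t=4) -> return 3  (same call as traced above)
    -> return 8
    fibonacci(t=5) -> return 5  (same call as traced above)
  -> return 13
  fibonacci(t=6) -> return 8  (same call as traced above)
-> return 21

Final answer: 21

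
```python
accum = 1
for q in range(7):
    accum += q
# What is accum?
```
Trace:
  accum=1
  accum=1, q=0
  accum=2, q=1
  accum=4, q=2
  accum=7, q=3
  accum=11, q=4
  accum=16, q=5
  accum=22, q=6

Final answer: 22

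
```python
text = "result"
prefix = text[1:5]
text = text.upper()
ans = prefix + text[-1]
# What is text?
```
Trace:
  text='result'
  text='result', prefix='esul'
  text='RESULT', prefix='esul'
  text='RESULT', prefix='esul', ans='esulT'

Final answer: 'RESULT'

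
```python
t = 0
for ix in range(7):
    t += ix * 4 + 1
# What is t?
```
Trace:
  t=0
  t=1, ix=0
  t=6, ix=1
  t=15, ix=2
  t=28, ix=3
  t=45, ix=4
  t=66, ix=5
  t=91, ix=6

Final answer: 91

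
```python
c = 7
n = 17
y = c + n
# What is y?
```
Trace:
  c=7
  c=7, n=17
  c=7, n=17, y=24

Final answer: 24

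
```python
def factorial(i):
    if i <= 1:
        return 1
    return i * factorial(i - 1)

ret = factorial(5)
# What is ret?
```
Call trace:
factorial(i=5)
  factorial(i=4)
    factorial(i=3)
      factorial(i=2)
        factorial(i=1)
        -> return 1
      -> return 2
    -> return 6
  -> return 24
-> return 120

Final answer: 120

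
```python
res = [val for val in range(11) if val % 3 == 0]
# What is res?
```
Trace:
  val=0
  val=1
  val=2
  val=3
  val=4
  val=5
  val=6
  val=7
  val=8
  val=9
  val=10
  res=[0, 3, 6, 9]

Final answer: [0, 3, 6, 9]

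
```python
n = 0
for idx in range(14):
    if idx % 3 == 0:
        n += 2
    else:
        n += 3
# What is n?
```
Trace:
  n=0
  n=2, idx=0
  n=5, idx=1
  n=8, idx=2
  n=10, idx=3
  n=13, idx=4
  n=16, idx=5
  n=18, idx=6
  n=21, idx=7
  n=24, idx=8
  n=26, idx=9
  n=29, idx=10
  n=32, idx=11
  n=34, idx=12
  n=37, idx=13

Final answer: 37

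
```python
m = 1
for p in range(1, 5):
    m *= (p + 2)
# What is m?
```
Trace:
  m=1
  m=3, p=1
  m=12, p=2
  m=60, p=3
  m=360, p=4

Final answer: 360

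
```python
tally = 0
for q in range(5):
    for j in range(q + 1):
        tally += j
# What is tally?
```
Trace:
  tally=0
  tally=0, q=0, j=0
  tally=0, q=1, j=0
  tally=1, q=1, j=1
  tally=1, q=2, j=0
  tally=2, q=2, j=1
  tally=4, q=2, j=2
  tally=4, q=3, j=0
  tally=5, q=3, j=1
  tally=7, q=3, j=2
  tally=10, q=3, j=3
  tally=10, q=4, j=0
  tally=11, q=4, j=1
  tally=13, q=4, j=2
  tally=16, q=4, j=3
  tally=20, q=4, j=4

Final answer: 20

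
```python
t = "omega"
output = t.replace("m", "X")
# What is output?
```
Trace:
  t='omega'
  t='omega', output='oXega'

Final answer: 'oXega'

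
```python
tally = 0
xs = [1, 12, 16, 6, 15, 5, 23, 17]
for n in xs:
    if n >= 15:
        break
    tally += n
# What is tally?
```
Trace:
  tally=0
  tally=1, n=1
  tally=13, n=12
  tally=13, n=16

Final answer: 13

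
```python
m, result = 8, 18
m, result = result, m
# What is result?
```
Trace:
  m=8, result=18
  m=18, result=8

Final answer: 8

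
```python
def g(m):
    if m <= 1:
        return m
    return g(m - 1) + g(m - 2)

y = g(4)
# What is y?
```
Call trace (a repeated sub-call is expanded the first time; later identical calls just restate its return value):
g(m=4)
  g(m=3)
    g(m=2)
      g(m=1)
      -> return 1
      g(m=0)
      -> return 0
    -> return 1
    g(m=1)
    -> return 1
  -> return 2
  g(m=2) -> return 1  (same call as traced above)
-> return 3

Final answer: 3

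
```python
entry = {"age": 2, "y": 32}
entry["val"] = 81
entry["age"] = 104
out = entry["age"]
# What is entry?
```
Trace:
  entry={'age': 2, 'y': 32}
  entry={'age': 2, 'y': 32, 'val': 81}
  entry={'age': 104, 'y': 32, 'val': 81}
  entry={'age': 104, 'y': 32, 'val': 81}, out=104

Final answer: {'age': 104, 'y': 32, 'val': 81}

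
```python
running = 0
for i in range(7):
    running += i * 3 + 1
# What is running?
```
Trace:
  running=0
  running=1, i=0
  running=5, i=1
  running=12, i=2
  running=22, i=3
  running=35, i=4
  running=51, i=5
  running=70, i=6

Final answer: 70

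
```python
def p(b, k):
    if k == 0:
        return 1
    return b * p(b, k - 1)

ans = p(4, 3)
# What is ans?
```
Call trace:
p(b=4, k=3)
  p(b=4, k=2)
    p(b=4, k=1)
      p(b=4, k=0)
      -> return 1
    -> return 4
  -> return 16
-> return 64

Final answer: 64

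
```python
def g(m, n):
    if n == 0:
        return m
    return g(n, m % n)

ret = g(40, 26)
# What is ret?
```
Call trace:
g(m=40, n=26)
  g(m=26, n=14)
    g(m=14, n=12)
      g(m=12, n=2)
        g(m=2, n=0)
        -> return 2
      -> return 2
    -> return 2
  -> return 2
-> return 2

Final answer: 2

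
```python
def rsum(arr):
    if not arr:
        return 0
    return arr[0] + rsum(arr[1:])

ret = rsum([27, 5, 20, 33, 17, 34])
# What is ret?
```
Call trace:
rsum(arr=[27, 5, 20, 33, 17, 34])
  rsum(arr=[5, 20, 33, 17, 34])
    rsum(arr=[20, 33, 17, 34])
      rsum(arr=[33, 17, 34])
        rsum(arr=[17, 34])
          rsum(arr=[34])
            rsum(arr=[])
            -> return 0
          -> return 34
        -> return 51
      -> return 84
    -> return 104
  -> return 109
-> return 136

Final answer: 136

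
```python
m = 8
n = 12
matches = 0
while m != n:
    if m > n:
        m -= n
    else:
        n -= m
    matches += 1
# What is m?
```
Trace:
  m=8
  m=8, n=12
  m=8, n=12, matches=0
  m=8, n=4, matches=1
  m=4, n=4, matches=2

Final answer: 4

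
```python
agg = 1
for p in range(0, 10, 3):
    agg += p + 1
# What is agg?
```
Trace:
  agg=1
  agg=2, p=0
  agg=6, p=3
  agg=13, p=6
  agg=23, p=9

Final answer: 23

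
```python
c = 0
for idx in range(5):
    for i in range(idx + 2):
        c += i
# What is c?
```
Trace:
  c=0
  c=0, idx=0, i=0
  c=1, idx=0, i=1
  c=1, idx=1, i=0
  c=2, idx=1, i=1
  c=4, idx=1, i=2
  c=4, idx=2, i=0
  c=5, idx=2, i=1
  c=7, idx=2, i=2
  c=10, idx=2, i=3
  c=10, idx=3, i=0
  c=11, idx=3, i=1
  c=13, idx=3, i=2
  c=16, idx=3, i=3
  c=20, idx=3, i=4
  c=20, idx=4, i=0
  c=21, idx=4, i=1
  c=23, idx=4, i=2
  c=26, idx=4, i=3
  c=30, idx=4, i=4
  c=35, idx=4, i=5

Final answer: 35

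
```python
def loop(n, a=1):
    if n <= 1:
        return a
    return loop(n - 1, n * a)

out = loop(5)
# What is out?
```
Call trace:
loop(n=5, a=1)
  loop(n=4, a=5)
    loop(n=3, a=20)
      loop(n=2, a=60)
        loop(n=1, a=120)
        -> return 120
      -> return 120
    -> return 120
  -> return 120
-> return 120

Final answer: 120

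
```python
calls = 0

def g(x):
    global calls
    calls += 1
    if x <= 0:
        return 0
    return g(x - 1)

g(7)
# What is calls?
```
Call trace:
g(x=7)
  g(x=6)
    g(x=5)
      g(x=4)
        g(x=3)
          g(x=2)
            g(x=1)
              g(x=0)
              -> return 0
            -> return 0
          -> return 0
        -> return 0
      -> return 0
    -> return 0
  -> return 0
-> return 0

calls is incremented once per call. g is entered once for each x = 7, 6, 5, 4, 3, 2, 1, 0 (the x <= 0 call returns without recursing), i.e. 7 + 1 calls.
calls = 8

Final answer: 8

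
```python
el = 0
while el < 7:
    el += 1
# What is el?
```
Trace:
  el=0
  el=1
  el=2
  el=3
  el=4
  el=5
  el=6
  el=7

Final answer: 7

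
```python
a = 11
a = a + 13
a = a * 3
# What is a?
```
Trace:
  a=11
  a=24
  a=72

Final answer: 72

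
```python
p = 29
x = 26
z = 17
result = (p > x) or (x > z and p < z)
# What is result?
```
Trace:
  p=29
  p=29, x=26
  p=29, x=26, z=17
  p=29, x=26, z=17, result=True

Final answer: True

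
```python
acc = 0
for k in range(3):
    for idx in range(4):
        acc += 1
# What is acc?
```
Trace:
  acc=0
  acc=1, k=0, idx=0
  acc=2, k=0, idx=1
  acc=3, k=0, idx=2
  acc=4, k=0, idx=3
  acc=5, k=1, idx=0
  acc=6, k=1, idx=1
  acc=7, k=1, idx=2
  acc=8, k=1, idx=3
  acc=9, k=2, idx=0
  acc=10, k=2, idx=1
  acc=11, k=2, idx=2
  acc=12, k=2, idx=3

Final answer: 12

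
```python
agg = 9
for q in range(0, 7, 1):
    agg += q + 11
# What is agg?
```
Trace:
  agg=9
  agg=20, q=0
  agg=32, q=1
  agg=45, q=2
  agg=59, q=3
  agg=74, q=4
  agg=90, q=5
  agg=107, q=6

Final answer: 107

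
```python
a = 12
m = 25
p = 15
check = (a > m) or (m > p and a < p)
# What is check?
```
Trace:
  a=12
  a=12, m=25
  a=12, m=25, p=15
  a=12, m=25, p=15, check=True

Final answer: True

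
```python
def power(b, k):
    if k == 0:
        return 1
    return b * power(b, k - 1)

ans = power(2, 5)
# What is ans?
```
Call trace:
power(b=2, k=5)
  power(b=2, k=4)
    power(b=2, k=3)
      power(b=2, k=2)
        power(b=2, k=1)
          power(b=2, k=0)
          -> return 1
        -> return 2
      -> return 4
    -> return 8
  -> return 16
-> return 32

Final answer: 32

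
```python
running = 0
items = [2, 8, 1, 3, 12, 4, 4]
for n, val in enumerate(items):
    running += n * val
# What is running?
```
Trace:
  running=0
  running=0, n=0, val=2
  running=8, n=1, val=8
  running=10, n=2, val=1
  running=19, n=3, val=3
  running=67, n=4, val=12
  running=87, n=5, val=4
  running=111, n=6, val=4

Final answer: 111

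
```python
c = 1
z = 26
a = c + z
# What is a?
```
Trace:
  c=1
  c=1, z=26
  c=1, z=26, a=27

Final answer: 27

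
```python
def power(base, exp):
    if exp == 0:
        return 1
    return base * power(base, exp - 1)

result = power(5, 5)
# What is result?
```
Call trace:
power(base=5, exp=5)
  power(base=5, exp=4)
    power(base=5, exp=3)
      power(base=5, exp=2)
        power(base=5, exp=1)
          power(base=5, exp=0)
          -> return 1
        -> return 5
      -> return 25
    -> return 125
  -> return 625
-> return 3125

Final answer: 3125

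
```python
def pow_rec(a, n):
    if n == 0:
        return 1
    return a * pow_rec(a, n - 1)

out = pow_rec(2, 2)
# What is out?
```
Call trace:
pow_rec(a=2, n=2)
  pow_rec(a=2, n=1)
    pow_rec(a=2, n=0)
    -> return 1
  -> return 2
-> return 4

Final answer: 4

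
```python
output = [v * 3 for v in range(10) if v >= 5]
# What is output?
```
Trace:
  v=0
  v=1
  v=2
  v=3
  v=4
  v=5
  v=6
  v=7
  v=8
  v=9
  output=[15, 18, 21, 24, 27]

Final answer: [15, 18, 21, 24, 27]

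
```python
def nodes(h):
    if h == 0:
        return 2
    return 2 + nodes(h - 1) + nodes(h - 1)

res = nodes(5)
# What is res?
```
Call trace (a repeated sub-call is expanded the first time; later identical calls just restate its return value):
nodes(h=5)
  nodes(h=4)
    nodes(h=3)
      nodes(h=2)
        nodes(h=1)
          nodes(h=0)
          -> return 2
          nodes(h=0)
          -> return 2
        -> return 6
        nodes(h=1) -> return 6  (same call as traced above)
      -> return 14
      nodes(h=2) -> return 14  (same call as traced above)
    -> return 30
    nodes(h=3) -> return 30  (same call as traced above)
  -> return 62
  nodes(h=4) -> return 62  (same call as traced above)
-> return 126

Final answer: 126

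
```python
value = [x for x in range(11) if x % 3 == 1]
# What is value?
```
Trace:
  x=0
  x=1
  x=2
  x=3
  x=4
  x=5
  x=6
  x=7
  x=8
  x=9
  x=10
  value=[1, 4, 7, 10]

Final answer: [1, 4, 7, 10]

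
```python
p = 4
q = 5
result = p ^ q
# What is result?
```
Trace:
  p=4
  p=4, q=5
  p=4, q=5, result=1

Final answer: 1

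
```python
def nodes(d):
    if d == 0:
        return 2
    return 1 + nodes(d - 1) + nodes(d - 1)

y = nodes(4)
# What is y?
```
Call trace (a repeated sub-call is expanded the first time; later identical calls just restate its return value):
nodes(d=4)
  nodes(d=3)
    nodes(d=2)
      nodes(d=1)
        nodes(d=0)
        -> return 2
        nodes(d=0)
        -> return 2
      -> return 5
      nodes(d=1) -> return 5  (same call as traced above)
    -> return 11
    nodes(d=2) -> return 11  (same call as traced above)
  -> return 23
  nodes(d=3) -> return 23  (same call as traced above)
-> return 47

Final answer: 47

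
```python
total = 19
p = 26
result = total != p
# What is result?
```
Trace:
  total=19
  total=19, p=26
  total=19, p=26, result=True

Final answer: True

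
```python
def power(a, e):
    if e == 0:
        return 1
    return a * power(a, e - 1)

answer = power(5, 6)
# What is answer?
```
Call trace:
power(a=5, e=6)
  power(a=5, e=5)
    power(a=5, e=4)
      power(a=5, e=3)
        power(a=5, e=2)
          power(a=5, e=1)
            power(a=5, e=0)
            -> return 1
          -> return 5
        -> return 25
      -> return 125
    -> return 625
  -> return 3125
-> return 15625

Final answer: 15625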